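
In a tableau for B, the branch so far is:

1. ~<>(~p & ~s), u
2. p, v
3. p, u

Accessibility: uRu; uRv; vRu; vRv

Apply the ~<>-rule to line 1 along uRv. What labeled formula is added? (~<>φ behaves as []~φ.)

~(~p & ~s), v

~<>φ behaves as []~φ: propagate the negated body to each accessible world.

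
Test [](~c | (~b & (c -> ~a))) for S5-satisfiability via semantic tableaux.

Satisfiable (open branch found)

1. [](~c | (~b & (c -> ~a))), 0
2. ~c | (~b & (c -> ~a)), 0
3. ~b & (c -> ~a), 0
4. ~b, 0
5. c -> ~a, 0
6. ~a, 0
Accessibility: 0R0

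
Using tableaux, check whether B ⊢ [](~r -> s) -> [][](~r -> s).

No, not valid

Tableau for the negation ~([](~r -> s) -> [][](~r -> s)):
1. ~([](~r -> s) -> [][](~r -> s)), 0
2. [](~r -> s), 0
3. ~[][](~r -> s), 0
4. ~r -> s, 0
5. s, 0
6. ~[](~r -> s), 1
7. ~r -> s, 1
8. s, 1
9. ~(~r -> s), 2
10. ~r, 2
11. ~s, 2
Accessibility: 0R0, 0R1, 1R0, 1R1, 1R2, 2R1, 2R2
The negation has an open branch (countermodel exists).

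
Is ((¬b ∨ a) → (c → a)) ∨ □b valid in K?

Tableau for the negation ¬(((¬b ∨ a) → (c → a)) ∨ □b):
1. ¬(((¬b ∨ a) → (c → a)) ∨ □b), 0
2. ¬((¬b ∨ a) → (c → a)), 0
3. ¬□b, 0
4. ¬b ∨ a, 0
5. ¬(c → a), 0
6. c, 0
7. ¬a, 0
8. ¬b, 0
9. ¬b, 1
Accessibility: 0R1
The negation has an open branch (countermodel exists).

Not valid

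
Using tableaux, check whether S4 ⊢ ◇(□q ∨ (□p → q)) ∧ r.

No, not valid

Tableau for the negation ¬(◇(□q ∨ (□p → q)) ∧ r):
1. ¬(◇(□q ∨ (□p → q)) ∧ r), 0
2. ¬r, 0   [¬∧-rule on 1 (branches; this branch)]
Accessibility: 0R0
The negation has an open branch (countermodel exists).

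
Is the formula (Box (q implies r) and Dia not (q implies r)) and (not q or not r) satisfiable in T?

Unsatisfiable

1. (Box (q implies r) and Dia not (q implies r)) and (not q or not r), 0
2. Box (q implies r) and Dia not (q implies r), 0
3. not q or not r, 0
4. Box (q implies r), 0
5. Dia not (q implies r), 0
6. q implies r, 0
7. not r, 0
8. not q, 0
9. not (q implies r), 1
10. q, 1
11. not r, 1
12. q implies r, 1
13. r, 1
Accessibility: 0R0, 0R1, 1R1
Branch closes: r and not r both at 1.
All branches of the tableau close; one closing branch shown above.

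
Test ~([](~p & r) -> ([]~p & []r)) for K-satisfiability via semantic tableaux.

1. ~([](~p & r) -> ([]~p & []r)), u
2. [](~p & r), u   [~->-rule on 1]
3. ~([]~p & []r), u   [~->-rule on 1]
4. ~[]r, u   [~&-rule on 3 (branches; this branch)]
5. ~r, v   [~[]-rule on 4: fresh world v, uRv]
6. ~p & r, v   [[]-rule on 2 via uRv]
7. ~p, v   [&-rule on 6]
8. r, v   [&-rule on 6]
Accessibility: uRv
Branch closes: r and ~r both at v.
(One branch shown.) All branches close.

Unsatisfiable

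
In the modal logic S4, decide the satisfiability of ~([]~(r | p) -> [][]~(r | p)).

No, unsatisfiable

1. ~([]~(r | p) -> [][]~(r | p)), w0
2. []~(r | p), w0   [~->-rule on 1]
3. ~[][]~(r | p), w0   [~->-rule on 1]
4. ~(r | p), w0   [[]-rule on 2 via w0Rw0]
5. ~r, w0   [~|-rule on 4]
6. ~p, w0   [~|-rule on 4]
7. ~[]~(r | p), w1   [~[]-rule on 3: fresh world w1, w0Rw1]
8. ~(r | p), w1   [[]-rule on 2 via w0Rw1]
9. ~r, w1   [~|-rule on 8]
10. ~p, w1   [~|-rule on 8]
11. r | p, w2   [~[]-rule on 7: fresh world w2, w1Rw2]
12. ~(r | p), w2   [[]-rule on 2 via w0Rw2]
13. ~r, w2   [~|-rule on 12]
14. ~p, w2   [~|-rule on 12]
15. p, w2   [|-rule on 11 (branches; this branch)]
Accessibility: w0Rw0, w0Rw1, w0Rw2, w1Rw1, w1Rw2, w2Rw2
Branch closes: p and ~p both at w2.
All branches of the tableau close; one closing branch shown above.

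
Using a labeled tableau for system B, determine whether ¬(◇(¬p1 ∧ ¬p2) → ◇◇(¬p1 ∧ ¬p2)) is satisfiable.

1. ¬(◇(¬p1 ∧ ¬p2) → ◇◇(¬p1 ∧ ¬p2)), 0
2. ◇(¬p1 ∧ ¬p2), 0   [¬→-rule on 1]
3. ¬◇◇(¬p1 ∧ ¬p2), 0   [¬→-rule on 1]
4. ¬◇(¬p1 ∧ ¬p2), 0   [¬◇-rule on 3 via 0R0]
5. ¬(¬p1 ∧ ¬p2), 0   [¬◇-rule on 4 via 0R0]
6. p2, 0   [¬∧-rule on 5 (branches; this branch)]
7. ¬p1 ∧ ¬p2, 1   [◇-rule on 2: fresh world 1, 0R1]
8. ¬p1, 1   [∧-rule on 7]
9. ¬p2, 1   [∧-rule on 7]
10. ¬◇(¬p1 ∧ ¬p2), 1   [¬◇-rule on 3 via 0R1]
11. ¬(¬p1 ∧ ¬p2), 1   [¬◇-rule on 4 via 0R1]
12. p2, 1   [¬∧-rule on 11 (branches; this branch)]
Accessibility: 0R0, 0R1, 1R0, 1R1
Branch closes: p2 and ¬p2 both at 1.
Every branch closes; the branch above is one of them.

Unsatisfiable (every branch closes)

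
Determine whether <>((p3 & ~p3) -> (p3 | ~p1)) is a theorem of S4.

Valid in S4

Tableau for the negation ~<>((p3 & ~p3) -> (p3 | ~p1)):
1. ~<>((p3 & ~p3) -> (p3 | ~p1)), w0
2. ~((p3 & ~p3) -> (p3 | ~p1)), w0
3. p3 & ~p3, w0
4. ~(p3 | ~p1), w0
5. p3, w0
6. ~p3, w0
Accessibility: w0Rw0
Branch closes: p3 and ~p3 both at w0.
Every branch of the negation's tableau closes; the branch above is one of them.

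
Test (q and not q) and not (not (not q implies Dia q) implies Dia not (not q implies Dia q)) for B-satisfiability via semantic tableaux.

Unsatisfiable

1. (q and not q) and not (not (not q implies Dia q) implies Dia not (not q implies Dia q)), 0
2. q and not q, 0   [and-rule on 1]
3. not (not (not q implies Dia q) implies Dia not (not q implies Dia q)), 0   [and-rule on 1]
4. q, 0   [and-rule on 2]
5. not q, 0   [and-rule on 2]
Accessibility: 0R0
Branch closes: q and not q both at 0.
Every branch closes; the branch above is one of them.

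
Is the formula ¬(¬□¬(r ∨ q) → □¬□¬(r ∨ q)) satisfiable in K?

Satisfiable (open branch found)

1. ¬(¬□¬(r ∨ q) → □¬□¬(r ∨ q)), u
2. ¬□¬(r ∨ q), u   [¬→-rule on 1]
3. ¬□¬□¬(r ∨ q), u   [¬→-rule on 1]
4. r ∨ q, v   [¬□-rule on 2: fresh world v, uRv]
5. q, v   [∨-rule on 4 (branches; this branch)]
6. □¬(r ∨ q), w   [¬□-rule on 3: fresh world w, uRw]
Accessibility: uRv, uRw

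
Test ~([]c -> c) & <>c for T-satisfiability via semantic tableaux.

Unsatisfiable (every branch closes)

1. ~([]c -> c) & <>c, w0
2. ~([]c -> c), w0
3. <>c, w0
4. []c, w0
5. ~c, w0
6. c, w0
Accessibility: w0Rw0
Branch closes: c and ~c both at w0.
All branches of the tableau close; one closing branch shown above.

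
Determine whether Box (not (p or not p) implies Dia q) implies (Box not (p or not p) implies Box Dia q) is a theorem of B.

Tableau for the negation not (Box (not (p or not p) implies Dia q) implies (Box not (p or not p) implies Box Dia q)):
1. not (Box (not (p or not p) implies Dia q) implies (Box not (p or not p) implies Box Dia q)), u
2. Box (not (p or not p) implies Dia q), u
3. not (Box not (p or not p) implies Box Dia q), u
4. Box not (p or not p), u
5. not Box Dia q, u
6. not (p or not p) implies Dia q, u
7. not (p or not p), u
8. not p, u
9. p, u
Accessibility: uRu
Branch closes: p and not p both at u.
Every branch of the negation's tableau closes; the branch above is one of them.

Valid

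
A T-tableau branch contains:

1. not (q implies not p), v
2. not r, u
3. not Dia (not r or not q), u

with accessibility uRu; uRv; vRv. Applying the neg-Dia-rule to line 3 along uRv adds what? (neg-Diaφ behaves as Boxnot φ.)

neg-Diaφ behaves as Boxnot φ: propagate the negated body to each accessible world.

not (not r or not q), v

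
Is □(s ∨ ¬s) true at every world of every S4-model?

Tableau for the negation ¬□(s ∨ ¬s):
1. ¬□(s ∨ ¬s), 0
2. ¬(s ∨ ¬s), 1
3. ¬s, 1
4. s, 1
Accessibility: 0R0, 0R1, 1R1
Branch closes: s and ¬s both at 1.
Every branch of the negation's tableau closes; the branch above is one of them.

Valid in S4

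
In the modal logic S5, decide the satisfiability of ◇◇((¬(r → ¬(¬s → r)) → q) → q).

Yes, satisfiable

1. ◇◇((¬(r → ¬(¬s → r)) → q) → q), 0
2. ◇((¬(r → ¬(¬s → r)) → q) → q), 1   [◇-rule on 1: fresh world 1, 0R1]
3. (¬(r → ¬(¬s → r)) → q) → q, 2   [◇-rule on 2: fresh world 2, 1R2]
4. q, 2   [→-rule on 3 (branches; this branch)]
Accessibility: 0R0, 0R1, 0R2, 1R0, 1R1, 1R2, 2R0, 2R1, 2R2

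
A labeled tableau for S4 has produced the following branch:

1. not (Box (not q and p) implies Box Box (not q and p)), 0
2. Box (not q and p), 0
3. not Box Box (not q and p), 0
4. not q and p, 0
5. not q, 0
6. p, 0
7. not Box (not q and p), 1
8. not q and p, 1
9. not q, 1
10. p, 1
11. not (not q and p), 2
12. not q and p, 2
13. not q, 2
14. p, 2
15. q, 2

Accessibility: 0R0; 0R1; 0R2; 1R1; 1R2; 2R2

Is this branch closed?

Closed

Both q and not q appear at 2.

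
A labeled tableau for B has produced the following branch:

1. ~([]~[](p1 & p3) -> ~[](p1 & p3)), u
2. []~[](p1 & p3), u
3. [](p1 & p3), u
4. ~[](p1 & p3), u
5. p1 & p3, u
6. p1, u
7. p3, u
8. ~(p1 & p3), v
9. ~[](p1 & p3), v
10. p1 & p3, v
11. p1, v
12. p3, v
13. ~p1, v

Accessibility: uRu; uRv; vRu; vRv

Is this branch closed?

Both p1 and ~p1 appear at v.

Yes, closed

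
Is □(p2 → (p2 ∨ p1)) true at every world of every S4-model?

Tableau for the negation ¬□(p2 → (p2 ∨ p1)):
1. ¬□(p2 → (p2 ∨ p1)), u
2. ¬(p2 → (p2 ∨ p1)), v   [¬□-rule on 1: fresh world v, uRv]
3. p2, v   [¬→-rule on 2]
4. ¬(p2 ∨ p1), v   [¬→-rule on 2]
5. ¬p2, v   [¬∨-rule on 4]
6. ¬p1, v   [¬∨-rule on 4]
Accessibility: uRu, uRv, vRv
Branch closes: p2 and ¬p2 both at v.
All branches of the negation close; one closing branch shown above.

Valid in S4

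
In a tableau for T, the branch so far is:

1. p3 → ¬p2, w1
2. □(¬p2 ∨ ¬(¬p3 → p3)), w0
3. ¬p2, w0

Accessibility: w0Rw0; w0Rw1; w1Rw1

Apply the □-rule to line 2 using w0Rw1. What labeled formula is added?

¬p2 ∨ ¬(¬p3 → p3), w1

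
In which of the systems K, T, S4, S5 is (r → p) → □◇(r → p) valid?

S4-tableau for the negation ¬((r → p) → □◇(r → p)):
1. ¬((r → p) → □◇(r → p)), 0
2. r → p, 0   [¬→-rule on 1]
3. ¬□◇(r → p), 0   [¬→-rule on 1]
4. p, 0   [→-rule on 2 (branches; this branch)]
5. ¬◇(r → p), 1   [¬□-rule on 3: fresh world 1, 0R1]
6. ¬(r → p), 1   [¬◇-rule on 5 via 1R1]
7. r, 1   [¬→-rule on 6]
8. ¬p, 1   [¬→-rule on 6]
Accessibility: 0R0, 0R1, 1R1
Complete open branch: countermodel on an S4-frame, so not valid in S4, nor in K, T (the same frame is also a K-frame and a T-frame).
S5-tableau for the negation ¬((r → p) → □◇(r → p)):
1. ¬((r → p) → □◇(r → p)), 0
2. r → p, 0   [¬→-rule on 1]
3. ¬□◇(r → p), 0   [¬→-rule on 1]
4. p, 0   [→-rule on 2 (branches; this branch)]
5. ¬◇(r → p), 1   [¬□-rule on 3: fresh world 1, 0R1]
6. ¬(r → p), 0   [¬◇-rule on 5 via 1R0]
7. r, 0   [¬→-rule on 6]
8. ¬p, 0   [¬→-rule on 6]
Accessibility: 0R0, 0R1, 1R0, 1R1
Branch closes: p and ¬p both at 0.
Every branch closes (one shown): valid in S5.

S5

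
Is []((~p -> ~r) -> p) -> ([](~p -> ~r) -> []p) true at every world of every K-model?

Valid

Tableau for the negation ~([]((~p -> ~r) -> p) -> ([](~p -> ~r) -> []p)):
1. ~([]((~p -> ~r) -> p) -> ([](~p -> ~r) -> []p)), w0
2. []((~p -> ~r) -> p), w0   [~->-rule on 1]
3. ~([](~p -> ~r) -> []p), w0   [~->-rule on 1]
4. [](~p -> ~r), w0   [~->-rule on 3]
5. ~[]p, w0   [~->-rule on 3]
6. ~p, w1   [~[]-rule on 5: fresh world w1, w0Rw1]
7. (~p -> ~r) -> p, w1   [[]-rule on 2 via w0Rw1]
8. ~p -> ~r, w1   [[]-rule on 4 via w0Rw1]
9. ~(~p -> ~r), w1   [->-rule on 7 (branches; this branch)]
10. r, w1   [~->-rule on 9]
11. ~r, w1   [->-rule on 8 (branches; this branch)]
Accessibility: w0Rw1
Branch closes: r and ~r both at w1.
All branches of the negation close; one closing branch shown above.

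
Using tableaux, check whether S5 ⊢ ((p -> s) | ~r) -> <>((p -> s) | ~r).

Valid in S5

Tableau for the negation ~(((p -> s) | ~r) -> <>((p -> s) | ~r)):
1. ~(((p -> s) | ~r) -> <>((p -> s) | ~r)), w0
2. (p -> s) | ~r, w0
3. ~<>((p -> s) | ~r), w0
4. ~((p -> s) | ~r), w0
5. ~(p -> s), w0
6. r, w0
7. p, w0
8. ~s, w0
9. p -> s, w0
10. s, w0
Accessibility: w0Rw0
Branch closes: s and ~s both at w0.
All branches of the negation close; one closing branch shown above.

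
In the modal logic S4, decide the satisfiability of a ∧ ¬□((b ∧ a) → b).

1. a ∧ ¬□((b ∧ a) → b), w0
2. a, w0   [∧-rule on 1]
3. ¬□((b ∧ a) → b), w0   [∧-rule on 1]
4. ¬((b ∧ a) → b), w1   [¬□-rule on 3: fresh world w1, w0Rw1]
5. b ∧ a, w1   [¬→-rule on 4]
6. ¬b, w1   [¬→-rule on 4]
7. b, w1   [∧-rule on 5]
8. a, w1   [∧-rule on 5]
Accessibility: w0Rw0, w0Rw1, w1Rw1
Branch closes: b and ¬b both at w1.
All branches of the tableau close; one closing branch shown above.

Unsatisfiable (every branch closes)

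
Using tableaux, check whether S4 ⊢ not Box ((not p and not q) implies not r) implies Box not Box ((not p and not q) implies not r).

Tableau for the negation not (not Box ((not p and not q) implies not r) implies Box not Box ((not p and not q) implies not r)):
1. not (not Box ((not p and not q) implies not r) implies Box not Box ((not p and not q) implies not r)), w0
2. not Box ((not p and not q) implies not r), w0   [neg-implies-rule on 1]
3. not Box not Box ((not p and not q) implies not r), w0   [neg-implies-rule on 1]
4. not ((not p and not q) implies not r), w1   [neg-Box-rule on 2: fresh world w1, w0Rw1]
5. not p and not q, w1   [neg-implies-rule on 4]
6. r, w1   [neg-implies-rule on 4]
7. not p, w1   [and-rule on 5]
8. not q, w1   [and-rule on 5]
9. Box ((not p and not q) implies not r), w2   [neg-Box-rule on 3: fresh world w2, w0Rw2]
10. (not p and not q) implies not r, w2   [Box-rule on 9 via w2Rw2]
11. not r, w2   [implies-rule on 10 (branches; this branch)]
Accessibility: w0Rw0, w0Rw1, w0Rw2, w1Rw1, w2Rw2
The negation has an open branch (countermodel exists).

Not valid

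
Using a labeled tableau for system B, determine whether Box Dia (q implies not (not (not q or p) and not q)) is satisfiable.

1. Box Dia (q implies not (not (not q or p) and not q)), w0
2. Dia (q implies not (not (not q or p) and not q)), w0   [Box-rule on 1 via w0Rw0]
3. q implies not (not (not q or p) and not q), w1   [Dia-rule on 2: fresh world w1, w0Rw1]
4. Dia (q implies not (not (not q or p) and not q)), w1   [Box-rule on 1 via w0Rw1]
5. not (not (not q or p) and not q), w1   [implies-rule on 3 (branches; this branch)]
6. q, w1   [neg-and-rule on 5 (branches; this branch)]
7. q implies not (not (not q or p) and not q), w2   [Dia-rule on 4: fresh world w2, w1Rw2]
8. not (not (not q or p) and not q), w2   [implies-rule on 7 (branches; this branch)]
9. q, w2   [neg-and-rule on 8 (branches; this branch)]
Accessibility: w0Rw0, w0Rw1, w1Rw0, w1Rw1, w1Rw2, w2Rw1, w2Rw2

Yes, satisfiable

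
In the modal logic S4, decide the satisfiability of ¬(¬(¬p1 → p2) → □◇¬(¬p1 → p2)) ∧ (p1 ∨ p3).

Yes, satisfiable

1. ¬(¬(¬p1 → p2) → □◇¬(¬p1 → p2)) ∧ (p1 ∨ p3), 0
2. ¬(¬(¬p1 → p2) → □◇¬(¬p1 → p2)), 0
3. p1 ∨ p3, 0
4. ¬(¬p1 → p2), 0
5. ¬□◇¬(¬p1 → p2), 0
6. ¬p1, 0
7. ¬p2, 0
8. p3, 0
9. ¬◇¬(¬p1 → p2), 1
10. ¬p1 → p2, 1
11. p2, 1
Accessibility: 0R0, 0R1, 1R1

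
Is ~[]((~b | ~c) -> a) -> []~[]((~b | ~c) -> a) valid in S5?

Tableau for the negation ~(~[]((~b | ~c) -> a) -> []~[]((~b | ~c) -> a)):
1. ~(~[]((~b | ~c) -> a) -> []~[]((~b | ~c) -> a)), u
2. ~[]((~b | ~c) -> a), u
3. ~[]~[]((~b | ~c) -> a), u
4. ~((~b | ~c) -> a), v
5. ~b | ~c, v
6. ~a, v
7. ~c, v
8. []((~b | ~c) -> a), w
9. (~b | ~c) -> a, u
10. (~b | ~c) -> a, v
11. (~b | ~c) -> a, w
12. ~(~b | ~c), u
13. b, u
14. c, u
15. ~(~b | ~c), v
16. b, v
17. c, v
Accessibility: uRu, uRv, uRw, vRu, vRv, vRw, wRu, wRv, wRw
Branch closes: c and ~c both at v.
All branches of the negation close; one closing branch shown above.

Valid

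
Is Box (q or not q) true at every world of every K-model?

Valid in K

Tableau for the negation not Box (q or not q):
1. not Box (q or not q), 0
2. not (q or not q), 1   [neg-Box-rule on 1: fresh world 1, 0R1]
3. not q, 1   [neg-or-rule on 2]
4. q, 1   [neg-or-rule on 2]
Accessibility: 0R1
Branch closes: q and not q both at 1.
Every branch of the negation's tableau closes; the branch above is one of them.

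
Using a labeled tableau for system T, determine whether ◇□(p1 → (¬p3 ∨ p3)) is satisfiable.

Satisfiable (open branch found)

1. ◇□(p1 → (¬p3 ∨ p3)), w0
2. □(p1 → (¬p3 ∨ p3)), w1
3. p1 → (¬p3 ∨ p3), w1
4. ¬p3 ∨ p3, w1
5. p3, w1
Accessibility: w0Rw0, w0Rw1, w1Rw1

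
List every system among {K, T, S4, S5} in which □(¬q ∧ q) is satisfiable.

K

K-tableau for the formula:
1. □(¬q ∧ q), w0
Complete open branch: satisfiable in K.
T-tableau for the formula:
1. □(¬q ∧ q), w0
2. ¬q ∧ q, w0
3. ¬q, w0
4. q, w0
Accessibility: w0Rw0
Branch closes: q and ¬q both at w0.
Every branch closes (one shown): unsatisfiable in T, hence also in S4, S5 (every S4/S5-frame is a T-frame).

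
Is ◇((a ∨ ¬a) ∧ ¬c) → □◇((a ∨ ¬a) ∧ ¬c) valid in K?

Tableau for the negation ¬(◇((a ∨ ¬a) ∧ ¬c) → □◇((a ∨ ¬a) ∧ ¬c)):
1. ¬(◇((a ∨ ¬a) ∧ ¬c) → □◇((a ∨ ¬a) ∧ ¬c)), u
2. ◇((a ∨ ¬a) ∧ ¬c), u
3. ¬□◇((a ∨ ¬a) ∧ ¬c), u
4. (a ∨ ¬a) ∧ ¬c, v
5. a ∨ ¬a, v
6. ¬c, v
7. ¬a, v
8. ¬◇((a ∨ ¬a) ∧ ¬c), w
Accessibility: uRv, uRw
The negation has an open branch (countermodel exists).

Invalid (countermodel exists)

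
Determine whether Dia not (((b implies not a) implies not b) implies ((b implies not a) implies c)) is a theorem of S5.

Tableau for the negation not Dia not (((b implies not a) implies not b) implies ((b implies not a) implies c)):
1. not Dia not (((b implies not a) implies not b) implies ((b implies not a) implies c)), u
2. ((b implies not a) implies not b) implies ((b implies not a) implies c), u
3. (b implies not a) implies c, u
4. c, u
Accessibility: uRu
The negation has an open branch (countermodel exists).

Not valid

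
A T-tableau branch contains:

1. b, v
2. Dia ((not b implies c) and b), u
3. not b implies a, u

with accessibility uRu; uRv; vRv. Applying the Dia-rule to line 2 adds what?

a fresh world w with uRw, and (not b implies c) and b at w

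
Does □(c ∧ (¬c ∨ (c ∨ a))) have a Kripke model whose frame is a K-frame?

1. □(c ∧ (¬c ∨ (c ∨ a))), w0

Yes, satisfiable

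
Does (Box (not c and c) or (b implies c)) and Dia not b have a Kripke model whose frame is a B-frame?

Yes, satisfiable

1. (Box (not c and c) or (b implies c)) and Dia not b, u
2. Box (not c and c) or (b implies c), u
3. Dia not b, u
4. b implies c, u
5. c, u
6. not b, v
Accessibility: uRu, uRv, vRu, vRv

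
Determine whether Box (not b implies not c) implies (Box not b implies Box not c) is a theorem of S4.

Tableau for the negation not (Box (not b implies not c) implies (Box not b implies Box not c)):
1. not (Box (not b implies not c) implies (Box not b implies Box not c)), u
2. Box (not b implies not c), u   [neg-implies-rule on 1]
3. not (Box not b implies Box not c), u   [neg-implies-rule on 1]
4. Box not b, u   [neg-implies-rule on 3]
5. not Box not c, u   [neg-implies-rule on 3]
6. not b implies not c, u   [Box-rule on 2 via uRu]
7. not b, u   [Box-rule on 4 via uRu]
8. not c, u   [implies-rule on 6 (branches; this branch)]
9. c, v   [neg-Box-rule on 5: fresh world v, uRv]
10. not b implies not c, v   [Box-rule on 2 via uRv]
11. not b, v   [Box-rule on 4 via uRv]
12. not c, v   [implies-rule on 10 (branches; this branch)]
Accessibility: uRu, uRv, vRv
Branch closes: c and not c both at v.
Every branch of the negation's tableau closes; the branch above is one of them.

Yes, valid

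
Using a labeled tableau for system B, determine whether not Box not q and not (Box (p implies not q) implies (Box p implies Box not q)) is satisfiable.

No, unsatisfiable

1. not Box not q and not (Box (p implies not q) implies (Box p implies Box not q)), w0
2. not Box not q, w0
3. not (Box (p implies not q) implies (Box p implies Box not q)), w0
4. Box (p implies not q), w0
5. not (Box p implies Box not q), w0
6. Box p, w0
7. p implies not q, w0
8. p, w0
9. not q, w0
10. q, w1
11. p implies not q, w1
12. p, w1
13. not q, w1
Accessibility: w0Rw0, w0Rw1, w1Rw0, w1Rw1
Branch closes: q and not q both at w1.
All branches of the tableau close; one closing branch shown above.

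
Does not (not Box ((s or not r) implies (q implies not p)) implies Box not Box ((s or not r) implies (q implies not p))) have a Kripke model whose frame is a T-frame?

Yes, satisfiable

1. not (not Box ((s or not r) implies (q implies not p)) implies Box not Box ((s or not r) implies (q implies not p))), w0
2. not Box ((s or not r) implies (q implies not p)), w0
3. not Box not Box ((s or not r) implies (q implies not p)), w0
4. not ((s or not r) implies (q implies not p)), w1
5. s or not r, w1
6. not (q implies not p), w1
7. q, w1
8. p, w1
9. not r, w1
10. Box ((s or not r) implies (q implies not p)), w2
11. (s or not r) implies (q implies not p), w2
12. q implies not p, w2
13. not p, w2
Accessibility: w0Rw0, w0Rw1, w0Rw2, w1Rw1, w2Rw2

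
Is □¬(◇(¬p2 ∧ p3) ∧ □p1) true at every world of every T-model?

Tableau for the negation ¬□¬(◇(¬p2 ∧ p3) ∧ □p1):
1. ¬□¬(◇(¬p2 ∧ p3) ∧ □p1), u
2. ◇(¬p2 ∧ p3) ∧ □p1, v
3. ◇(¬p2 ∧ p3), v
4. □p1, v
5. p1, v
6. ¬p2 ∧ p3, w
7. ¬p2, w
8. p3, w
9. p1, w
Accessibility: uRu, uRv, vRv, vRw, wRw
The negation has an open branch (countermodel exists).

No, not valid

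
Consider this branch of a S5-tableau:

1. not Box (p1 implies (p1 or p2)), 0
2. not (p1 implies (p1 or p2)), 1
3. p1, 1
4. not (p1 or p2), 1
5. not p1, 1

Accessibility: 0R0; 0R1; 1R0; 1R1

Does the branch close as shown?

Yes, closed

Both p1 and not p1 appear at 1.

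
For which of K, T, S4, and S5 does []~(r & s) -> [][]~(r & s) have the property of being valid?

S4-tableau for the negation ~([]~(r & s) -> [][]~(r & s)):
1. ~([]~(r & s) -> [][]~(r & s)), w0
2. []~(r & s), w0
3. ~[][]~(r & s), w0
4. ~(r & s), w0
5. ~s, w0
6. ~[]~(r & s), w1
7. ~(r & s), w1
8. ~s, w1
9. r & s, w2
10. r, w2
11. s, w2
12. ~(r & s), w2
13. ~s, w2
Accessibility: w0Rw0, w0Rw1, w0Rw2, w1Rw1, w1Rw2, w2Rw2
Branch closes: s and ~s both at w2.
Every branch closes (one shown): valid in S4, hence also in S5 (every theorem of S4 is a theorem of S5).
T-tableau for the negation ~([]~(r & s) -> [][]~(r & s)):
1. ~([]~(r & s) -> [][]~(r & s)), w0
2. []~(r & s), w0
3. ~[][]~(r & s), w0
4. ~(r & s), w0
5. ~s, w0
6. ~[]~(r & s), w1
7. ~(r & s), w1
8. ~s, w1
9. r & s, w2
10. r, w2
11. s, w2
Accessibility: w0Rw0, w0Rw1, w1Rw1, w1Rw2, w2Rw2
Complete open branch: countermodel on a T-frame, so not valid in T, nor in K (the same frame is also a K-frame).

S4, S5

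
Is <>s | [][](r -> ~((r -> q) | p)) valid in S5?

Invalid (countermodel exists)

Tableau for the negation ~(<>s | [][](r -> ~((r -> q) | p))):
1. ~(<>s | [][](r -> ~((r -> q) | p))), w0
2. ~<>s, w0
3. ~[][](r -> ~((r -> q) | p)), w0
4. ~s, w0
5. ~[](r -> ~((r -> q) | p)), w1
6. ~s, w1
7. ~(r -> ~((r -> q) | p)), w2
8. r, w2
9. (r -> q) | p, w2
10. ~s, w2
11. p, w2
Accessibility: w0Rw0, w0Rw1, w0Rw2, w1Rw0, w1Rw1, w1Rw2, w2Rw0, w2Rw1, w2Rw2
The negation has an open branch (countermodel exists).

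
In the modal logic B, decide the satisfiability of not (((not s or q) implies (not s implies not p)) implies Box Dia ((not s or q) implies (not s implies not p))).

1. not (((not s or q) implies (not s implies not p)) implies Box Dia ((not s or q) implies (not s implies not p))), w0
2. (not s or q) implies (not s implies not p), w0
3. not Box Dia ((not s or q) implies (not s implies not p)), w0
4. not s implies not p, w0
5. not p, w0
6. not Dia ((not s or q) implies (not s implies not p)), w1
7. not ((not s or q) implies (not s implies not p)), w0
8. not s or q, w0
9. not (not s implies not p), w0
10. not s, w0
11. p, w0
Accessibility: w0Rw0, w0Rw1, w1Rw0, w1Rw1
Branch closes: p and not p both at w0.
All branches of the tableau close; one closing branch shown above.

Unsatisfiable (every branch closes)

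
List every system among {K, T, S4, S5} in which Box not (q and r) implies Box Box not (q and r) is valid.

S4, S5

S4-tableau for the negation not (Box not (q and r) implies Box Box not (q and r)):
1. not (Box not (q and r) implies Box Box not (q and r)), u
2. Box not (q and r), u
3. not Box Box not (q and r), u
4. not (q and r), u
5. not r, u
6. not Box not (q and r), v
7. not (q and r), v
8. not r, v
9. q and r, w
10. q, w
11. r, w
12. not (q and r), w
13. not r, w
Accessibility: uRu, uRv, uRw, vRv, vRw, wRw
Branch closes: r and not r both at w.
Every branch closes (one shown): valid in S4, hence also in S5 (every theorem of S4 is a theorem of S5).
T-tableau for the negation not (Box not (q and r) implies Box Box not (q and r)):
1. not (Box not (q and r) implies Box Box not (q and r)), u
2. Box not (q and r), u
3. not Box Box not (q and r), u
4. not (q and r), u
5. not r, u
6. not Box not (q and r), v
7. not (q and r), v
8. not r, v
9. q and r, w
10. q, w
11. r, w
Accessibility: uRu, uRv, vRv, vRw, wRw
Complete open branch: countermodel on a T-frame, so not valid in T, nor in K (the same frame is also a K-frame).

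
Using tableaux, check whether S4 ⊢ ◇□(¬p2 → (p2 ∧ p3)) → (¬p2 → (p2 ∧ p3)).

Tableau for the negation ¬(◇□(¬p2 → (p2 ∧ p3)) → (¬p2 → (p2 ∧ p3))):
1. ¬(◇□(¬p2 → (p2 ∧ p3)) → (¬p2 → (p2 ∧ p3))), 0
2. ◇□(¬p2 → (p2 ∧ p3)), 0
3. ¬(¬p2 → (p2 ∧ p3)), 0
4. ¬p2, 0
5. ¬(p2 ∧ p3), 0
6. ¬p3, 0
7. □(¬p2 → (p2 ∧ p3)), 1
8. ¬p2 → (p2 ∧ p3), 1
9. p2 ∧ p3, 1
10. p2, 1
11. p3, 1
Accessibility: 0R0, 0R1, 1R1
The negation has an open branch (countermodel exists).

No, not valid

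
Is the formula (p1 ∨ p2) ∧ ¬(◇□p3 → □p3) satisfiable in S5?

Unsatisfiable (every branch closes)

1. (p1 ∨ p2) ∧ ¬(◇□p3 → □p3), u
2. p1 ∨ p2, u
3. ¬(◇□p3 → □p3), u
4. ◇□p3, u
5. ¬□p3, u
6. p2, u
7. □p3, v
8. p3, u
9. p3, v
10. ¬p3, w
11. p3, w
Accessibility: uRu, uRv, uRw, vRu, vRv, vRw, wRu, wRv, wRw
Branch closes: p3 and ¬p3 both at w.
Every branch closes; the branch above is one of them.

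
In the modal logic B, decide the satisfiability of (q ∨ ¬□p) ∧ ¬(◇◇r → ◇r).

Yes, satisfiable

1. (q ∨ ¬□p) ∧ ¬(◇◇r → ◇r), w0
2. q ∨ ¬□p, w0   [∧-rule on 1]
3. ¬(◇◇r → ◇r), w0   [∧-rule on 1]
4. ◇◇r, w0   [¬→-rule on 3]
5. ¬◇r, w0   [¬→-rule on 3]
6. ¬r, w0   [¬◇-rule on 5 via w0Rw0]
7. ¬□p, w0   [∨-rule on 2 (branches; this branch)]
8. ◇r, w1   [◇-rule on 4: fresh world w1, w0Rw1]
9. ¬r, w1   [¬◇-rule on 5 via w0Rw1]
10. ¬p, w2   [¬□-rule on 7: fresh world w2, w0Rw2]
11. ¬r, w2   [¬◇-rule on 5 via w0Rw2]
12. r, w3   [◇-rule on 8: fresh world w3, w1Rw3]
Accessibility: w0Rw0, w0Rw1, w0Rw2, w1Rw0, w1Rw1, w1Rw3, w2Rw0, w2Rw2, w3Rw1, w3Rw3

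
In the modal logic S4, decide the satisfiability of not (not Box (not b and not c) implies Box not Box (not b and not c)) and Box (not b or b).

1. not (not Box (not b and not c) implies Box not Box (not b and not c)) and Box (not b or b), 0
2. not (not Box (not b and not c) implies Box not Box (not b and not c)), 0
3. Box (not b or b), 0
4. not Box (not b and not c), 0
5. not Box not Box (not b and not c), 0
6. not b or b, 0
7. b, 0
8. not (not b and not c), 1
9. not b or b, 1
10. c, 1
11. b, 1
12. Box (not b and not c), 2
13. not b or b, 2
14. not b and not c, 2
15. not b, 2
16. not c, 2
Accessibility: 0R0, 0R1, 0R2, 1R1, 2R2

Satisfiable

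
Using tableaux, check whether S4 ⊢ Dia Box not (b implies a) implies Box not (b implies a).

Invalid (countermodel exists)

Tableau for the negation not (Dia Box not (b implies a) implies Box not (b implies a)):
1. not (Dia Box not (b implies a) implies Box not (b implies a)), w0
2. Dia Box not (b implies a), w0   [neg-implies-rule on 1]
3. not Box not (b implies a), w0   [neg-implies-rule on 1]
4. Box not (b implies a), w1   [Dia-rule on 2: fresh world w1, w0Rw1]
5. not (b implies a), w1   [Box-rule on 4 via w1Rw1]
6. b, w1   [neg-implies-rule on 5]
7. not a, w1   [neg-implies-rule on 5]
8. b implies a, w2   [neg-Box-rule on 3: fresh world w2, w0Rw2]
9. a, w2   [implies-rule on 8 (branches; this branch)]
Accessibility: w0Rw0, w0Rw1, w0Rw2, w1Rw1, w2Rw2
The negation has an open branch (countermodel exists).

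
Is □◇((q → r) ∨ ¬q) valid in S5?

Tableau for the negation ¬□◇((q → r) ∨ ¬q):
1. ¬□◇((q → r) ∨ ¬q), w0
2. ¬◇((q → r) ∨ ¬q), w1
3. ¬((q → r) ∨ ¬q), w0
4. ¬(q → r), w0
5. q, w0
6. ¬r, w0
7. ¬((q → r) ∨ ¬q), w1
8. ¬(q → r), w1
9. q, w1
10. ¬r, w1
Accessibility: w0Rw0, w0Rw1, w1Rw0, w1Rw1
The negation has an open branch (countermodel exists).

No, not valid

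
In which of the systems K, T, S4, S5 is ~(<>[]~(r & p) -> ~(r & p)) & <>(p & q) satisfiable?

K, T, S4

S4-tableau for the formula:
1. ~(<>[]~(r & p) -> ~(r & p)) & <>(p & q), u
2. ~(<>[]~(r & p) -> ~(r & p)), u
3. <>(p & q), u
4. <>[]~(r & p), u
5. r & p, u
6. r, u
7. p, u
8. p & q, v
9. p, v
10. q, v
11. []~(r & p), w
12. ~(r & p), w
13. ~p, w
Accessibility: uRu, uRv, uRw, vRv, wRw
Complete open branch: satisfiable in S4, hence also in K, T (this S4-model is also a K-model and a T-model).
S5-tableau for the formula:
1. ~(<>[]~(r & p) -> ~(r & p)) & <>(p & q), u
2. ~(<>[]~(r & p) -> ~(r & p)), u
3. <>(p & q), u
4. <>[]~(r & p), u
5. r & p, u
6. r, u
7. p, u
8. p & q, v
9. p, v
10. q, v
11. []~(r & p), w
12. ~(r & p), u
13. ~(r & p), v
14. ~(r & p), w
15. ~p, u
Accessibility: uRu, uRv, uRw, vRu, vRv, vRw, wRu, wRv, wRw
Branch closes: p and ~p both at u.
Every branch closes (one shown): unsatisfiable in S5.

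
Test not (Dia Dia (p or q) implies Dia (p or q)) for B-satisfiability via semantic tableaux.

1. not (Dia Dia (p or q) implies Dia (p or q)), u
2. Dia Dia (p or q), u
3. not Dia (p or q), u
4. not (p or q), u
5. not p, u
6. not q, u
7. Dia (p or q), v
8. not (p or q), v
9. not p, v
10. not q, v
11. p or q, w
12. q, w
Accessibility: uRu, uRv, vRu, vRv, vRw, wRv, wRw

Satisfiable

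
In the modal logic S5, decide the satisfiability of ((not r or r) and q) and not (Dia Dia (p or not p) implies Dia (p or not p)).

1. ((not r or r) and q) and not (Dia Dia (p or not p) implies Dia (p or not p)), 0
2. (not r or r) and q, 0
3. not (Dia Dia (p or not p) implies Dia (p or not p)), 0
4. not r or r, 0
5. q, 0
6. Dia Dia (p or not p), 0
7. not Dia (p or not p), 0
8. not (p or not p), 0
9. not p, 0
10. p, 0
Accessibility: 0R0
Branch closes: p and not p both at 0.
Every branch closes; the branch above is one of them.

Unsatisfiable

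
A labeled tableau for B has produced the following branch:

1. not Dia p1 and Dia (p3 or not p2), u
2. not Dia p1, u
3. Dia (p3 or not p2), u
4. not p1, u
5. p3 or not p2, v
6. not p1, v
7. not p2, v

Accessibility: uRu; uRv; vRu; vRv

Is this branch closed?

There is no literal clash: for every atom and world, at most one sign appears.

No, open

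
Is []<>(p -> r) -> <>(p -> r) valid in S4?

Tableau for the negation ~([]<>(p -> r) -> <>(p -> r)):
1. ~([]<>(p -> r) -> <>(p -> r)), w0
2. []<>(p -> r), w0
3. ~<>(p -> r), w0
4. <>(p -> r), w0
5. ~(p -> r), w0
6. p, w0
7. ~r, w0
8. p -> r, w1
9. <>(p -> r), w1
10. ~(p -> r), w1
11. p, w1
12. ~r, w1
13. r, w1
Accessibility: w0Rw0, w0Rw1, w1Rw1
Branch closes: r and ~r both at w1.
Every branch of the negation's tableau closes; the branch above is one of them.

Valid in S4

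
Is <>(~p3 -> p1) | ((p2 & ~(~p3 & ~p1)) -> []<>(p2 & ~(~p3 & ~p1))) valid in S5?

Valid in S5

Tableau for the negation ~(<>(~p3 -> p1) | ((p2 & ~(~p3 & ~p1)) -> []<>(p2 & ~(~p3 & ~p1)))):
1. ~(<>(~p3 -> p1) | ((p2 & ~(~p3 & ~p1)) -> []<>(p2 & ~(~p3 & ~p1)))), u
2. ~<>(~p3 -> p1), u
3. ~((p2 & ~(~p3 & ~p1)) -> []<>(p2 & ~(~p3 & ~p1))), u
4. p2 & ~(~p3 & ~p1), u
5. ~[]<>(p2 & ~(~p3 & ~p1)), u
6. p2, u
7. ~(~p3 & ~p1), u
8. ~(~p3 -> p1), u
9. ~p3, u
10. ~p1, u
11. p1, u
Accessibility: uRu
Branch closes: p1 and ~p1 both at u.
All branches of the negation close; one closing branch shown above.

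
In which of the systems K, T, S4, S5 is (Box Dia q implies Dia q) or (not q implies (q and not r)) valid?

T, S4, S5

K-tableau for the negation not ((Box Dia q implies Dia q) or (not q implies (q and not r))):
1. not ((Box Dia q implies Dia q) or (not q implies (q and not r))), 0
2. not (Box Dia q implies Dia q), 0
3. not (not q implies (q and not r)), 0
4. Box Dia q, 0
5. not Dia q, 0
6. not q, 0
7. not (q and not r), 0
8. r, 0
Complete open branch: countermodel on a K-frame, so not valid in K.
T-tableau for the negation not ((Box Dia q implies Dia q) or (not q implies (q and not r))):
1. not ((Box Dia q implies Dia q) or (not q implies (q and not r))), 0
2. not (Box Dia q implies Dia q), 0
3. not (not q implies (q and not r)), 0
4. Box Dia q, 0
5. not Dia q, 0
6. not q, 0
7. not (q and not r), 0
8. Dia q, 0
9. r, 0
10. q, 1
11. Dia q, 1
12. not q, 1
Accessibility: 0R0, 0R1, 1R1
Branch closes: q and not q both at 1.
Every branch closes (one shown): valid in T, hence also in S4, S5 (every theorem of T is a theorem of S4 and S5).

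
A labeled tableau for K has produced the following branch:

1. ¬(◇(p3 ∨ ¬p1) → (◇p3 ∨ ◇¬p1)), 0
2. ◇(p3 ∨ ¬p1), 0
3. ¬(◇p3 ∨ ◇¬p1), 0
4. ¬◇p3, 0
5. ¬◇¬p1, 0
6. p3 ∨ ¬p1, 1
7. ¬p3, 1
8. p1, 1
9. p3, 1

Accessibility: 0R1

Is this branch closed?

Yes, closed

Both p3 and ¬p3 appear at 1.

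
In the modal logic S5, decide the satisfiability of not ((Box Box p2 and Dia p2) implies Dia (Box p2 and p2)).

Unsatisfiable (every branch closes)

1. not ((Box Box p2 and Dia p2) implies Dia (Box p2 and p2)), w0
2. Box Box p2 and Dia p2, w0
3. not Dia (Box p2 and p2), w0
4. Box Box p2, w0
5. Dia p2, w0
6. not (Box p2 and p2), w0
7. Box p2, w0
8. p2, w0
9. not Box p2, w0
10. p2, w1
11. not (Box p2 and p2), w1
12. Box p2, w1
13. not Box p2, w1
14. not p2, w2
15. not (Box p2 and p2), w2
16. Box p2, w2
17. p2, w2
Accessibility: w0Rw0, w0Rw1, w0Rw2, w1Rw0, w1Rw1, w1Rw2, w2Rw0, w2Rw1, w2Rw2
Branch closes: p2 and not p2 both at w2.
All branches of the tableau close; one closing branch shown above.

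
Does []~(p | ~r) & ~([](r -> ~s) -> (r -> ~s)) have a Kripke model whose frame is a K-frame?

1. []~(p | ~r) & ~([](r -> ~s) -> (r -> ~s)), w0
2. []~(p | ~r), w0
3. ~([](r -> ~s) -> (r -> ~s)), w0
4. [](r -> ~s), w0
5. ~(r -> ~s), w0
6. r, w0
7. s, w0

Satisfiable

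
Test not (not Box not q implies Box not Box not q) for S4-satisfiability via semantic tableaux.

1. not (not Box not q implies Box not Box not q), 0
2. not Box not q, 0   [neg-implies-rule on 1]
3. not Box not Box not q, 0   [neg-implies-rule on 1]
4. q, 1   [neg-Box-rule on 2: fresh world 1, 0R1]
5. Box not q, 2   [neg-Box-rule on 3: fresh world 2, 0R2]
6. not q, 2   [Box-rule on 5 via 2R2]
Accessibility: 0R0, 0R1, 0R2, 1R1, 2R2

Satisfiable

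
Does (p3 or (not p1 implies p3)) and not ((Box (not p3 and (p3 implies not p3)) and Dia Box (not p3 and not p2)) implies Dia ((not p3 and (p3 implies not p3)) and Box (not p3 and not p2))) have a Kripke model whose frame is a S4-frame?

No, unsatisfiable

1. (p3 or (not p1 implies p3)) and not ((Box (not p3 and (p3 implies not p3)) and Dia Box (not p3 and not p2)) implies Dia ((not p3 and (p3 implies not p3)) and Box (not p3 and not p2))), w0
2. p3 or (not p1 implies p3), w0
3. not ((Box (not p3 and (p3 implies not p3)) and Dia Box (not p3 and not p2)) implies Dia ((not p3 and (p3 implies not p3)) and Box (not p3 and not p2))), w0
4. Box (not p3 and (p3 implies not p3)) and Dia Box (not p3 and not p2), w0
5. not Dia ((not p3 and (p3 implies not p3)) and Box (not p3 and not p2)), w0
6. Box (not p3 and (p3 implies not p3)), w0
7. Dia Box (not p3 and not p2), w0
8. not ((not p3 and (p3 implies not p3)) and Box (not p3 and not p2)), w0
9. not p3 and (p3 implies not p3), w0
10. not p3, w0
11. p3 implies not p3, w0
12. not p1 implies p3, w0
13. not Box (not p3 and not p2), w0
14. p1, w0
15. Box (not p3 and not p2), w1
16. not ((not p3 and (p3 implies not p3)) and Box (not p3 and not p2)), w1
17. not p3 and (p3 implies not p3), w1
18. not p3, w1
19. p3 implies not p3, w1
20. not p3 and not p2, w1
21. not p2, w1
22. not Box (not p3 and not p2), w1
23. not (not p3 and not p2), w2
24. not ((not p3 and (p3 implies not p3)) and Box (not p3 and not p2)), w2
25. not p3 and (p3 implies not p3), w2
26. not p3, w2
27. p3 implies not p3, w2
28. p2, w2
29. not Box (not p3 and not p2), w2
30. not (not p3 and not p2), w3
31. not ((not p3 and (p3 implies not p3)) and Box (not p3 and not p2)), w3
32. not p3 and (p3 implies not p3), w3
33. not p3, w3
34. p3 implies not p3, w3
35. not p3 and not p2, w3
36. not p2, w3
37. p2, w3
Accessibility: w0Rw0, w0Rw1, w0Rw2, w0Rw3, w1Rw1, w1Rw3, w2Rw2, w3Rw3
Branch closes: p2 and not p2 both at w3.
All branches of the tableau close; one closing branch shown above.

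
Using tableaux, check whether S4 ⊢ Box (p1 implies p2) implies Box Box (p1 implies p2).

Valid

Tableau for the negation not (Box (p1 implies p2) implies Box Box (p1 implies p2)):
1. not (Box (p1 implies p2) implies Box Box (p1 implies p2)), u
2. Box (p1 implies p2), u
3. not Box Box (p1 implies p2), u
4. p1 implies p2, u
5. p2, u
6. not Box (p1 implies p2), v
7. p1 implies p2, v
8. p2, v
9. not (p1 implies p2), w
10. p1, w
11. not p2, w
12. p1 implies p2, w
13. p2, w
Accessibility: uRu, uRv, uRw, vRv, vRw, wRw
Branch closes: p2 and not p2 both at w.
Every branch of the negation's tableau closes; the branch above is one of them.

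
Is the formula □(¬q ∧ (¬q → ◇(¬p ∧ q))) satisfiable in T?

No, unsatisfiable

1. □(¬q ∧ (¬q → ◇(¬p ∧ q))), w0
2. ¬q ∧ (¬q → ◇(¬p ∧ q)), w0
3. ¬q, w0
4. ¬q → ◇(¬p ∧ q), w0
5. ◇(¬p ∧ q), w0
6. ¬p ∧ q, w1
7. ¬p, w1
8. q, w1
9. ¬q ∧ (¬q → ◇(¬p ∧ q)), w1
10. ¬q, w1
11. ¬q → ◇(¬p ∧ q), w1
Accessibility: w0Rw0, w0Rw1, w1Rw1
Branch closes: q and ¬q both at w1.
Every branch closes; the branch above is one of them.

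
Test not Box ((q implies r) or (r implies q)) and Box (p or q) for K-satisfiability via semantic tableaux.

Unsatisfiable

1. not Box ((q implies r) or (r implies q)) and Box (p or q), w0
2. not Box ((q implies r) or (r implies q)), w0   [and-rule on 1]
3. Box (p or q), w0   [and-rule on 1]
4. not ((q implies r) or (r implies q)), w1   [neg-Box-rule on 2: fresh world w1, w0Rw1]
5. not (q implies r), w1   [neg-or-rule on 4]
6. not (r implies q), w1   [neg-or-rule on 4]
7. q, w1   [neg-implies-rule on 5]
8. not r, w1   [neg-implies-rule on 5]
9. r, w1   [neg-implies-rule on 6]
10. not q, w1   [neg-implies-rule on 6]
Accessibility: w0Rw1
Branch closes: r and not r both at w1.
Every branch closes; the branch above is one of them.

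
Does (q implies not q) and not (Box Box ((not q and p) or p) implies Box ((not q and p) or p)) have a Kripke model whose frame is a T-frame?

1. (q implies not q) and not (Box Box ((not q and p) or p) implies Box ((not q and p) or p)), u
2. q implies not q, u
3. not (Box Box ((not q and p) or p) implies Box ((not q and p) or p)), u
4. Box Box ((not q and p) or p), u
5. not Box ((not q and p) or p), u
6. Box ((not q and p) or p), u
7. (not q and p) or p, u
8. not q, u
9. not q and p, u
10. p, u
11. not ((not q and p) or p), v
12. not (not q and p), v
13. not p, v
14. Box ((not q and p) or p), v
15. (not q and p) or p, v
16. not q and p, v
17. not q, v
18. p, v
Accessibility: uRu, uRv, vRv
Branch closes: p and not p both at v.
(One branch shown.) All branches close.

Unsatisfiable (every branch closes)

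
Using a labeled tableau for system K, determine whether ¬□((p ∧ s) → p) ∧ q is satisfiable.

No, unsatisfiable

1. ¬□((p ∧ s) → p) ∧ q, u
2. ¬□((p ∧ s) → p), u
3. q, u
4. ¬((p ∧ s) → p), v
5. p ∧ s, v
6. ¬p, v
7. p, v
8. s, v
Accessibility: uRv
Branch closes: p and ¬p both at v.
(One branch shown.) All branches close.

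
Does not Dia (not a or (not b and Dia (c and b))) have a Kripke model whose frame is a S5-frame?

Yes, satisfiable

1. not Dia (not a or (not b and Dia (c and b))), u
2. not (not a or (not b and Dia (c and b))), u   [neg-Dia-rule on 1 via uRu]
3. a, u   [neg-or-rule on 2]
4. not (not b and Dia (c and b)), u   [neg-or-rule on 2]
5. not Dia (c and b), u   [neg-and-rule on 4 (branches; this branch)]
6. not (c and b), u   [neg-Dia-rule on 5 via uRu]
7. not b, u   [neg-and-rule on 6 (branches; this branch)]
Accessibility: uRu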